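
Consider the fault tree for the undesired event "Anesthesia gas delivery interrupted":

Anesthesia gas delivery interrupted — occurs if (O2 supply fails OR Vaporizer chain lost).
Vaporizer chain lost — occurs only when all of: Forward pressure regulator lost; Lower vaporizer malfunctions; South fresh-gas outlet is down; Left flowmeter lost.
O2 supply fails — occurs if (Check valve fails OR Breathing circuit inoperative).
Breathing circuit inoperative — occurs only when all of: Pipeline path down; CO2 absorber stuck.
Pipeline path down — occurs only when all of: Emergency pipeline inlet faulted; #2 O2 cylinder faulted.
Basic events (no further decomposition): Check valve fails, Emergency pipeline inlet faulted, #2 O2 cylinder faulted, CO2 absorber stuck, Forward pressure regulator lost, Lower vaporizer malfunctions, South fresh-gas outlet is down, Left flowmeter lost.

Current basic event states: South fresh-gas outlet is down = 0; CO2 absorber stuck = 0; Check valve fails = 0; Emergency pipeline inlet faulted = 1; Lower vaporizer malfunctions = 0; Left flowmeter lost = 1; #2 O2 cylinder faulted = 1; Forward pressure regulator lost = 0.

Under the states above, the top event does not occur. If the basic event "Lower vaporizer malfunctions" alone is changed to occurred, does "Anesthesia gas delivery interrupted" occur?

Counterfactual: set "Lower vaporizer malfunctions" to occurred.
Pipeline path down [AND]: Emergency pipeline inlet faulted=occurs, #2 O2 cylinder faulted=occurs → all inputs occur → occurs.
Breathing circuit inoperative [AND]: Pipeline path down=occurs, CO2 absorber stuck=not → not all inputs occur → does not occur.
O2 supply fails [OR]: Check valve fails=not, Breathing circuit inoperative=not → no input occurs → does not occur.
Vaporizer chain lost [AND]: Forward pressure regulator lost=not, Lower vaporizer malfunctions=occurs, South fresh-gas outlet is down=not, Left flowmeter lost=occurs → not all inputs occur → does not occur.
Anesthesia gas delivery interrupted [OR]: O2 supply fails=not, Vaporizer chain lost=not → no input occurs → does not occur.

No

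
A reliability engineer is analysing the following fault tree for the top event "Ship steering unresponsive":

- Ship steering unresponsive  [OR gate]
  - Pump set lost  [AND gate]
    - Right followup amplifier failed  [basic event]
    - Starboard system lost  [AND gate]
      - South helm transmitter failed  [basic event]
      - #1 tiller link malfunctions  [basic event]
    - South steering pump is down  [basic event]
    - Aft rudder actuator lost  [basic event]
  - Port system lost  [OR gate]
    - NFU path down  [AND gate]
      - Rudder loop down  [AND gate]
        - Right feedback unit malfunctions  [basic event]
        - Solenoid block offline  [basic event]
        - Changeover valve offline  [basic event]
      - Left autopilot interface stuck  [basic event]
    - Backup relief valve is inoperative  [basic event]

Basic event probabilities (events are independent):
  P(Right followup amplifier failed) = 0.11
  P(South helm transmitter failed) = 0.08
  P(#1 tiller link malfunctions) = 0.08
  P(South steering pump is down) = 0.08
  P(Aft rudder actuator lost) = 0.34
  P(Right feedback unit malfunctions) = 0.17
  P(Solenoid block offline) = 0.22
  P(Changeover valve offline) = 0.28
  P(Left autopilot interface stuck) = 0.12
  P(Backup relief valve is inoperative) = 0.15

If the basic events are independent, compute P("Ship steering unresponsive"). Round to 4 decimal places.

P(Starboard system lost) [AND] = 0.08 × 0.08 = 0.006400
P(Pump set lost) [AND] = 0.11 × 0.006400 × 0.08 × 0.34 = 0.000019
P(Rudder loop down) [AND] = 0.17 × 0.22 × 0.28 = 0.010472
P(NFU path down) [AND] = 0.010472 × 0.12 = 0.001257
P(Port system lost) [OR] = 1 − (1−0.001257) × (1−0.15) = 0.151068
P(Ship steering unresponsive) [OR] = 1 − (1−0.000019) × (1−0.151068) = 0.151084
Rounded to 4 decimal places: P(Ship steering unresponsive) ≈ 0.1511.

0.1511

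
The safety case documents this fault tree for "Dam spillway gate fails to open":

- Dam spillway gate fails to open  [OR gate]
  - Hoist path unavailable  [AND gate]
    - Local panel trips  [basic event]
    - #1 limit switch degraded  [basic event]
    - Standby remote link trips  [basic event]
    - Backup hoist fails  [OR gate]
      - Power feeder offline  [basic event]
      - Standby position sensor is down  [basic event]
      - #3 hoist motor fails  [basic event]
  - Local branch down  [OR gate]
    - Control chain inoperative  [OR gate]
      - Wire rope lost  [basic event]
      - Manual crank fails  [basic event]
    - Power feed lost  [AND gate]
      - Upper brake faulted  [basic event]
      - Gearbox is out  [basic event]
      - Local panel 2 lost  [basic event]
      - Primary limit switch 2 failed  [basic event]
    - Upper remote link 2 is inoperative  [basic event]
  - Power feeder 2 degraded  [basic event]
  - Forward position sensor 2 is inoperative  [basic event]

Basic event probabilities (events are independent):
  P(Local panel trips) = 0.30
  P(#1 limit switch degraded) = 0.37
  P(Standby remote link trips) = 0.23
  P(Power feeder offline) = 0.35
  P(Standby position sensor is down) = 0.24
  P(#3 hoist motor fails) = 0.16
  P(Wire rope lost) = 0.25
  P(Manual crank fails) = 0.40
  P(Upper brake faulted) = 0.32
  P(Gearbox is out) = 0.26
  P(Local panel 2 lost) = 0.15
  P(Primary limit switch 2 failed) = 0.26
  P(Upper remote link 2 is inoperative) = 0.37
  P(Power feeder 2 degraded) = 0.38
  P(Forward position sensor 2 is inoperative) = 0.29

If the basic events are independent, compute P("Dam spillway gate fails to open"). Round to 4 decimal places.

0.8775

P(Backup hoist fails) [OR] = 1 − (1−0.35) × (1−0.24) × (1−0.16) = 0.585040
P(Hoist path unavailable) [AND] = 0.30 × 0.37 × 0.23 × 0.585040 = 0.014936
P(Control chain inoperative) [OR] = 1 − (1−0.25) × (1−0.40) = 0.550000
P(Power feed lost) [AND] = 0.32 × 0.26 × 0.15 × 0.26 = 0.003245
P(Local branch down) [OR] = 1 − (1−0.550000) × (1−0.003245) × (1−0.37) = 0.717420
P(Dam spillway gate fails to open) [OR] = 1 − (1−0.014936) × (1−0.717420) × (1−0.38) × (1−0.29) = 0.877466
Rounded to 4 decimal places: P(Dam spillway gate fails to open) ≈ 0.8775.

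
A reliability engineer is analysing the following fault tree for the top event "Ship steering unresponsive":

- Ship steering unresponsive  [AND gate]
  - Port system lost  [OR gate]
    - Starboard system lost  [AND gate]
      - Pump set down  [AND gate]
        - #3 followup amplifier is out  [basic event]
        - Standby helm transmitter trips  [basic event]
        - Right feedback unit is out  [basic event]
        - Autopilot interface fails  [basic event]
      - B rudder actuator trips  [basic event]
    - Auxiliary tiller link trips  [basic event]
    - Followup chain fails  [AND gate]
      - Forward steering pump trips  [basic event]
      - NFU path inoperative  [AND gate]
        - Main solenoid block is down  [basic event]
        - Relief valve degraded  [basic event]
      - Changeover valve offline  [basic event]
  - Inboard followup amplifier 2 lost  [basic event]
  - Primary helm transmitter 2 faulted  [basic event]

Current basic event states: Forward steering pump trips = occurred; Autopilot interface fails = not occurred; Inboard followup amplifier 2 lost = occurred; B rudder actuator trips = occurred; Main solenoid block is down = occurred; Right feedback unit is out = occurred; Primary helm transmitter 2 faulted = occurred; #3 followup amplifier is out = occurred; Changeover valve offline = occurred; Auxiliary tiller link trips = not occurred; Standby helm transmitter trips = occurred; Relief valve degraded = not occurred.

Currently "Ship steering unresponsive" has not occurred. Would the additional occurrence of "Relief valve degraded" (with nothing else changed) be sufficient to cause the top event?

Counterfactual: set "Relief valve degraded" to occurred.
Pump set down [AND]: #3 followup amplifier is out=occurs, Standby helm transmitter trips=occurs, Right feedback unit is out=occurs, Autopilot interface fails=not → not all inputs occur → does not occur.
Starboard system lost [AND]: Pump set down=not, B rudder actuator trips=occurs → not all inputs occur → does not occur.
NFU path inoperative [AND]: Main solenoid block is down=occurs, Relief valve degraded=occurs → all inputs occur → occurs.
Followup chain fails [AND]: Forward steering pump trips=occurs, NFU path inoperative=occurs, Changeover valve offline=occurs → all inputs occur → occurs.
Port system lost [OR]: Starboard system lost=not, Auxiliary tiller link trips=not, Followup chain fails=occurs → at least one input occurs → occurs.
Ship steering unresponsive [AND]: Port system lost=occurs, Inboard followup amplifier 2 lost=occurs, Primary helm transmitter 2 faulted=occurs → all inputs occur → occurs.

Yes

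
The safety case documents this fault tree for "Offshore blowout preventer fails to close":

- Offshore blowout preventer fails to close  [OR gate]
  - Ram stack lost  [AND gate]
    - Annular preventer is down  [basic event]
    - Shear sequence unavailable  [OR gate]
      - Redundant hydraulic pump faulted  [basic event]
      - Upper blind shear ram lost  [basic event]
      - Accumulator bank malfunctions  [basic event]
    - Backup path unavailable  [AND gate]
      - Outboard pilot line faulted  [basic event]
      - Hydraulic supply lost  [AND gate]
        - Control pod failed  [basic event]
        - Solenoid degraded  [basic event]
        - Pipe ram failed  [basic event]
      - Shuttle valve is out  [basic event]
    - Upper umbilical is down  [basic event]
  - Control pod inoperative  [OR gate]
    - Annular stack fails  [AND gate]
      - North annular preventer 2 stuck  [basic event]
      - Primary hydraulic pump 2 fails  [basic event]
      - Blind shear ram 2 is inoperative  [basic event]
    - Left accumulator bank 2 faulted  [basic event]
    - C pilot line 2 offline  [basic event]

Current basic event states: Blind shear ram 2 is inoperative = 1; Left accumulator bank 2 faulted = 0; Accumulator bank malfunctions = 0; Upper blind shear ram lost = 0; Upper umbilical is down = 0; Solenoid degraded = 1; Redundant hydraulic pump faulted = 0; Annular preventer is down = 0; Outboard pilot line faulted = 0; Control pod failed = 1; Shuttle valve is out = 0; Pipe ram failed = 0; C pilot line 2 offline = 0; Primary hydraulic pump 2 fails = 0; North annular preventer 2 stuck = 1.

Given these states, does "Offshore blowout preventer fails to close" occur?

No

Shear sequence unavailable [OR]: Redundant hydraulic pump faulted=not, Upper blind shear ram lost=not, Accumulator bank malfunctions=not → no input occurs → does not occur.
Hydraulic supply lost [AND]: Control pod failed=occurs, Solenoid degraded=occurs, Pipe ram failed=not → not all inputs occur → does not occur.
Backup path unavailable [AND]: Outboard pilot line faulted=not, Hydraulic supply lost=not, Shuttle valve is out=not → not all inputs occur → does not occur.
Ram stack lost [AND]: Annular preventer is down=not, Shear sequence unavailable=not, Backup path unavailable=not, Upper umbilical is down=not → not all inputs occur → does not occur.
Annular stack fails [AND]: North annular preventer 2 stuck=occurs, Primary hydraulic pump 2 fails=not, Blind shear ram 2 is inoperative=occurs → not all inputs occur → does not occur.
Control pod inoperative [OR]: Annular stack fails=not, Left accumulator bank 2 faulted=not, C pilot line 2 offline=not → no input occurs → does not occur.
Offshore blowout preventer fails to close [OR]: Ram stack lost=not, Control pod inoperative=not → no input occurs → does not occur.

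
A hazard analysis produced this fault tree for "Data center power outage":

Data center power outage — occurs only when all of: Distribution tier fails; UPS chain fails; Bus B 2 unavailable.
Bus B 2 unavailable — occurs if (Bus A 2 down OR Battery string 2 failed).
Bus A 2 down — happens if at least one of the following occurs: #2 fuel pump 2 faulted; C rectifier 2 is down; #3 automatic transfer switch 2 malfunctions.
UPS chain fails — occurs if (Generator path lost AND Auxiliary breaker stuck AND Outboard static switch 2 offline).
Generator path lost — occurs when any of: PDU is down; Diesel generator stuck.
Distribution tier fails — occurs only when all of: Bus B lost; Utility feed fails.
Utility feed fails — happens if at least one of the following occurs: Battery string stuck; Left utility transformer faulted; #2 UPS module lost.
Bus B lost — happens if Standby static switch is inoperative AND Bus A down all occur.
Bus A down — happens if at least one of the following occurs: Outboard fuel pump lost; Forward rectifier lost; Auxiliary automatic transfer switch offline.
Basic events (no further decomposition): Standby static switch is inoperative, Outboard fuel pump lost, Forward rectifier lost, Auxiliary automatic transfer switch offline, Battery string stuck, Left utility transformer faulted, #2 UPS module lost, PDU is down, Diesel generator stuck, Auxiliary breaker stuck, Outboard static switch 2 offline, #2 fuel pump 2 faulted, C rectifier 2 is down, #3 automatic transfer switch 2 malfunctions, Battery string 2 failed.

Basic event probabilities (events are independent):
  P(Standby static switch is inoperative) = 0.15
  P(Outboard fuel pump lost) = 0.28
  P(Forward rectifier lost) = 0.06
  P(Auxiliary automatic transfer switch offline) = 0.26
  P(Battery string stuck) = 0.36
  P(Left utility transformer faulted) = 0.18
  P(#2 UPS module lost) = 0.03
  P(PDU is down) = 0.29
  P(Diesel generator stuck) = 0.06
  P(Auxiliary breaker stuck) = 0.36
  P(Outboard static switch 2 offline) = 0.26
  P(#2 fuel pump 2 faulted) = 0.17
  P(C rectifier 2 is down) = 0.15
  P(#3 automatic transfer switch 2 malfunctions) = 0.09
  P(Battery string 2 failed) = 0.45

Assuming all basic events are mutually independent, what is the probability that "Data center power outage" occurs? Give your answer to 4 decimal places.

P(Bus A down) [OR] = 1 − (1−0.28) × (1−0.06) × (1−0.26) = 0.499168
P(Bus B lost) [AND] = 0.15 × 0.499168 = 0.074875
P(Utility feed fails) [OR] = 1 − (1−0.36) × (1−0.18) × (1−0.03) = 0.490944
P(Distribution tier fails) [AND] = 0.074875 × 0.490944 = 0.036759
P(Generator path lost) [OR] = 1 − (1−0.29) × (1−0.06) = 0.332600
P(UPS chain fails) [AND] = 0.332600 × 0.36 × 0.26 = 0.031131
P(Bus A 2 down) [OR] = 1 − (1−0.17) × (1−0.15) × (1−0.09) = 0.357995
P(Bus B 2 unavailable) [OR] = 1 − (1−0.357995) × (1−0.45) = 0.646897
P(Data center power outage) [AND] = 0.036759 × 0.031131 × 0.646897 = 0.000740
Rounded to 4 decimal places: P(Data center power outage) ≈ 0.0007.

0.0007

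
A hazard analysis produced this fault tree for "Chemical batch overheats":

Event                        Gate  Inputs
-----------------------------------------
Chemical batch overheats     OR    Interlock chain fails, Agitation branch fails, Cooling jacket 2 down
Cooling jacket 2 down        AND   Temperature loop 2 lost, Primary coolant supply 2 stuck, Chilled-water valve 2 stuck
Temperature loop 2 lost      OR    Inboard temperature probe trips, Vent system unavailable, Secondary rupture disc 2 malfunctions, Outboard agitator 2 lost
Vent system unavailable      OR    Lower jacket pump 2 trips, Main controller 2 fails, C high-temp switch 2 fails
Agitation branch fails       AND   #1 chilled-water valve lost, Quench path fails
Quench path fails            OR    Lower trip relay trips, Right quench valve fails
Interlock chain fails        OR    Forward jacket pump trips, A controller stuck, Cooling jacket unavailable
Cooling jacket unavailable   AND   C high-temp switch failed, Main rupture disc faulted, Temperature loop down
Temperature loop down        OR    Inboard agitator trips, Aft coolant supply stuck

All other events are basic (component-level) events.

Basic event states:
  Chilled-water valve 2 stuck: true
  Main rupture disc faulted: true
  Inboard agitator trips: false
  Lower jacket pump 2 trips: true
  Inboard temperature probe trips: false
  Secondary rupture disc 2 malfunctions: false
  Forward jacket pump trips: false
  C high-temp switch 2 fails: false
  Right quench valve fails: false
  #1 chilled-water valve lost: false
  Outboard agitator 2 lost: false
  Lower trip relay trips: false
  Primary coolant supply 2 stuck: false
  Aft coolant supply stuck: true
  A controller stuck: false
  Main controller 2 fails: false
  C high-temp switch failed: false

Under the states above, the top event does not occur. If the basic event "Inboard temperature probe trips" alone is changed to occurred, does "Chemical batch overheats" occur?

Counterfactual: set "Inboard temperature probe trips" to occurred.
Temperature loop down [OR]: Inboard agitator trips=not, Aft coolant supply stuck=occurs → at least one input occurs → occurs.
Cooling jacket unavailable [AND]: C high-temp switch failed=not, Main rupture disc faulted=occurs, Temperature loop down=occurs → not all inputs occur → does not occur.
Interlock chain fails [OR]: Forward jacket pump trips=not, A controller stuck=not, Cooling jacket unavailable=not → no input occurs → does not occur.
Quench path fails [OR]: Lower trip relay trips=not, Right quench valve fails=not → no input occurs → does not occur.
Agitation branch fails [AND]: #1 chilled-water valve lost=not, Quench path fails=not → not all inputs occur → does not occur.
Vent system unavailable [OR]: Lower jacket pump 2 trips=occurs, Main controller 2 fails=not, C high-temp switch 2 fails=not → at least one input occurs → occurs.
Temperature loop 2 lost [OR]: Inboard temperature probe trips=occurs, Vent system unavailable=occurs, Secondary rupture disc 2 malfunctions=not, Outboard agitator 2 lost=not → at least one input occurs → occurs.
Cooling jacket 2 down [AND]: Temperature loop 2 lost=occurs, Primary coolant supply 2 stuck=not, Chilled-water valve 2 stuck=occurs → not all inputs occur → does not occur.
Chemical batch overheats [OR]: Interlock chain fails=not, Agitation branch fails=not, Cooling jacket 2 down=not → no input occurs → does not occur.

No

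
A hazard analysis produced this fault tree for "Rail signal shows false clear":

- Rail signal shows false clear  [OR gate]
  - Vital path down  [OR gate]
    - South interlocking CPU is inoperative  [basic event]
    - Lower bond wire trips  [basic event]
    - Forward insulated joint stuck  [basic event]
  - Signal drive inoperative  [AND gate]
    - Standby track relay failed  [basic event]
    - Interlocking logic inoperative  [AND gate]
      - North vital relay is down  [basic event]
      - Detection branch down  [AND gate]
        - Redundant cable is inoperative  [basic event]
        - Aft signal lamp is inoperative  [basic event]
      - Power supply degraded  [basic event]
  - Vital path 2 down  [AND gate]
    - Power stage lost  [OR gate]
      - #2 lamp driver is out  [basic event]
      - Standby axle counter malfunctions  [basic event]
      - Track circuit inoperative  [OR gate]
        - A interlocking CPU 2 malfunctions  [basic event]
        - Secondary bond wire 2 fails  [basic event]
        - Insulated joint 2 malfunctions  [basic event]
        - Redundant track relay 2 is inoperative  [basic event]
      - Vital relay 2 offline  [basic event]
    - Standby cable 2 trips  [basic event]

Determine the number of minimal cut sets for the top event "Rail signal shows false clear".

Vital path down [OR]: union of children's cut sets → 3 cut set(s).
Detection branch down [AND]: one cut set from each child combined → 1 × 1 = 1 cut set(s).
Interlocking logic inoperative [AND]: one cut set from each child combined → 1 × 1 × 1 = 1 cut set(s).
Signal drive inoperative [AND]: one cut set from each child combined → 1 × 1 = 1 cut set(s).
Track circuit inoperative [OR]: union of children's cut sets → 4 cut set(s).
Power stage lost [OR]: union of children's cut sets → 7 cut set(s).
Vital path 2 down [AND]: one cut set from each child combined → 7 × 1 = 7 cut set(s).
Rail signal shows false clear [OR]: union of children's cut sets → 11 cut set(s).

11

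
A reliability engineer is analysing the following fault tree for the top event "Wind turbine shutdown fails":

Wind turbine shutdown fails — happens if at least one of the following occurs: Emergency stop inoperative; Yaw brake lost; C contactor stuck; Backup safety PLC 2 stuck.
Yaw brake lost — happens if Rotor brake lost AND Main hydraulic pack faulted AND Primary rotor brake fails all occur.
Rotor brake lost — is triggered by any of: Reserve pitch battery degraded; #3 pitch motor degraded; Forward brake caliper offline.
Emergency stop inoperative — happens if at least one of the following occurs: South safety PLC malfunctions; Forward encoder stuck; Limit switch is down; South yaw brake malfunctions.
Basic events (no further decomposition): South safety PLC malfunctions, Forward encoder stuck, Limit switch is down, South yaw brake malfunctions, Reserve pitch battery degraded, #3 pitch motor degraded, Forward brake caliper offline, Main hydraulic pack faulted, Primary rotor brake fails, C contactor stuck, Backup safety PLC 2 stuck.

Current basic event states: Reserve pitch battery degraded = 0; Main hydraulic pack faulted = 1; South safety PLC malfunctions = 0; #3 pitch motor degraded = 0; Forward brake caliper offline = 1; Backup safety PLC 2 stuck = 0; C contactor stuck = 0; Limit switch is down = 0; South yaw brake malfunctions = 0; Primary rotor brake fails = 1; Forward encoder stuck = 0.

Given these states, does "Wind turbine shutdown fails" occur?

Yes

Emergency stop inoperative [OR]: South safety PLC malfunctions=not, Forward encoder stuck=not, Limit switch is down=not, South yaw brake malfunctions=not → no input occurs → does not occur.
Rotor brake lost [OR]: Reserve pitch battery degraded=not, #3 pitch motor degraded=not, Forward brake caliper offline=occurs → at least one input occurs → occurs.
Yaw brake lost [AND]: Rotor brake lost=occurs, Main hydraulic pack faulted=occurs, Primary rotor brake fails=occurs → all inputs occur → occurs.
Wind turbine shutdown fails [OR]: Emergency stop inoperative=not, Yaw brake lost=occurs, C contactor stuck=not, Backup safety PLC 2 stuck=not → at least one input occurs → occurs.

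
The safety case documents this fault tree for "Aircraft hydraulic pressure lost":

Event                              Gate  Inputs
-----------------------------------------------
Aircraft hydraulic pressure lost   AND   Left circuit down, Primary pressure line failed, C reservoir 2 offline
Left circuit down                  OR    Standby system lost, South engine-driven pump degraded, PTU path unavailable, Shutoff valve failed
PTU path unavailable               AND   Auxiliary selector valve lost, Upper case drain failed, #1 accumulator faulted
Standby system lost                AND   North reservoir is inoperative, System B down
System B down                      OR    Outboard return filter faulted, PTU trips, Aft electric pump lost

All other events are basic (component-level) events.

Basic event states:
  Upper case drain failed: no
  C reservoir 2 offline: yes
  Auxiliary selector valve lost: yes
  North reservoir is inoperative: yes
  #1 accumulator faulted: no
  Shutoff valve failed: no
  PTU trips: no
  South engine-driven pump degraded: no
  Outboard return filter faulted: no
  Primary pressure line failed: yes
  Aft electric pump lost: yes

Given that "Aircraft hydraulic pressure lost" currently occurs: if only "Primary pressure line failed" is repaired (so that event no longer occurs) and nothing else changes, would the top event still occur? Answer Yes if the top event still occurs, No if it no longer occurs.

No

Counterfactual: set "Primary pressure line failed" to not occurred.
System B down [OR]: Outboard return filter faulted=not, PTU trips=not, Aft electric pump lost=occurs → at least one input occurs → occurs.
Standby system lost [AND]: North reservoir is inoperative=occurs, System B down=occurs → all inputs occur → occurs.
PTU path unavailable [AND]: Auxiliary selector valve lost=occurs, Upper case drain failed=not, #1 accumulator faulted=not → not all inputs occur → does not occur.
Left circuit down [OR]: Standby system lost=occurs, South engine-driven pump degraded=not, PTU path unavailable=not, Shutoff valve failed=not → at least one input occurs → occurs.
Aircraft hydraulic pressure lost [AND]: Left circuit down=occurs, Primary pressure line failed=not, C reservoir 2 offline=occurs → not all inputs occur → does not occur.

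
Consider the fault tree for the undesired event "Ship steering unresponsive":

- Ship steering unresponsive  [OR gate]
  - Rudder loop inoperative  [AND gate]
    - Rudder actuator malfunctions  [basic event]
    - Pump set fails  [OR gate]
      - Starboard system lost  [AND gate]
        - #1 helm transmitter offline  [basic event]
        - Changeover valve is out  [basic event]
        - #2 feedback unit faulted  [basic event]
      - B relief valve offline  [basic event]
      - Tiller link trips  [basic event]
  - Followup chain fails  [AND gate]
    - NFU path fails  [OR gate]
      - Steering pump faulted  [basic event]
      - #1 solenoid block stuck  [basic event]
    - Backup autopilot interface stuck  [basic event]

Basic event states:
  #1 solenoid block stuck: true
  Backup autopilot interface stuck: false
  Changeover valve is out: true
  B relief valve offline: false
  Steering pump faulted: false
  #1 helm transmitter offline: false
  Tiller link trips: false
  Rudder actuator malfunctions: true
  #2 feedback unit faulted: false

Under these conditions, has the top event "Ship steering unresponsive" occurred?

Starboard system lost [AND]: #1 helm transmitter offline=not, Changeover valve is out=occurs, #2 feedback unit faulted=not → not all inputs occur → does not occur.
Pump set fails [OR]: Starboard system lost=not, B relief valve offline=not, Tiller link trips=not → no input occurs → does not occur.
Rudder loop inoperative [AND]: Rudder actuator malfunctions=occurs, Pump set fails=not → not all inputs occur → does not occur.
NFU path fails [OR]: Steering pump faulted=not, #1 solenoid block stuck=occurs → at least one input occurs → occurs.
Followup chain fails [AND]: NFU path fails=occurs, Backup autopilot interface stuck=not → not all inputs occur → does not occur.
Ship steering unresponsive [OR]: Rudder loop inoperative=not, Followup chain fails=not → no input occurs → does not occur.

No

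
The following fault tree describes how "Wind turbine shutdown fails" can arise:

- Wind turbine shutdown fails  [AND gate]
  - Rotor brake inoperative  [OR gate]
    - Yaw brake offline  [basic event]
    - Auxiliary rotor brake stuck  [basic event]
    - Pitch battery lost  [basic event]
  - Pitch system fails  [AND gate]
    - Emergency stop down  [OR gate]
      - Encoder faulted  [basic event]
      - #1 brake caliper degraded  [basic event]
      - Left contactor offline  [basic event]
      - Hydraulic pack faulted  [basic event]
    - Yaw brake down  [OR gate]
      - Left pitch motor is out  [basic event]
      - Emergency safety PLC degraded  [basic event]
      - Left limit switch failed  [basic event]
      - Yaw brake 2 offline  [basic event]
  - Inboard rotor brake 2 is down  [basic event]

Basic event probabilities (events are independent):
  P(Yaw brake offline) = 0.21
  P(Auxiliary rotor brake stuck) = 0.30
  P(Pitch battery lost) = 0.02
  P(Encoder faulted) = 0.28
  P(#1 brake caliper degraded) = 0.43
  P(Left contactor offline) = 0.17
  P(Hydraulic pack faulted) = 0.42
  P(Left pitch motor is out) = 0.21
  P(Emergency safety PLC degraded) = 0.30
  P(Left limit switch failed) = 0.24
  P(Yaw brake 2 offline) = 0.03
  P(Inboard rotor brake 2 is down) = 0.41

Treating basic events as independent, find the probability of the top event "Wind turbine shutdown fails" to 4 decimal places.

0.0893

P(Rotor brake inoperative) [OR] = 1 − (1−0.21) × (1−0.30) × (1−0.02) = 0.458060
P(Emergency stop down) [OR] = 1 − (1−0.28) × (1−0.43) × (1−0.17) × (1−0.42) = 0.802433
P(Yaw brake down) [OR] = 1 − (1−0.21) × (1−0.30) × (1−0.24) × (1−0.03) = 0.592328
P(Pitch system fails) [AND] = 0.802433 × 0.592328 = 0.475304
P(Wind turbine shutdown fails) [AND] = 0.458060 × 0.475304 × 0.41 = 0.089264
Rounded to 4 decimal places: P(Wind turbine shutdown fails) ≈ 0.0893.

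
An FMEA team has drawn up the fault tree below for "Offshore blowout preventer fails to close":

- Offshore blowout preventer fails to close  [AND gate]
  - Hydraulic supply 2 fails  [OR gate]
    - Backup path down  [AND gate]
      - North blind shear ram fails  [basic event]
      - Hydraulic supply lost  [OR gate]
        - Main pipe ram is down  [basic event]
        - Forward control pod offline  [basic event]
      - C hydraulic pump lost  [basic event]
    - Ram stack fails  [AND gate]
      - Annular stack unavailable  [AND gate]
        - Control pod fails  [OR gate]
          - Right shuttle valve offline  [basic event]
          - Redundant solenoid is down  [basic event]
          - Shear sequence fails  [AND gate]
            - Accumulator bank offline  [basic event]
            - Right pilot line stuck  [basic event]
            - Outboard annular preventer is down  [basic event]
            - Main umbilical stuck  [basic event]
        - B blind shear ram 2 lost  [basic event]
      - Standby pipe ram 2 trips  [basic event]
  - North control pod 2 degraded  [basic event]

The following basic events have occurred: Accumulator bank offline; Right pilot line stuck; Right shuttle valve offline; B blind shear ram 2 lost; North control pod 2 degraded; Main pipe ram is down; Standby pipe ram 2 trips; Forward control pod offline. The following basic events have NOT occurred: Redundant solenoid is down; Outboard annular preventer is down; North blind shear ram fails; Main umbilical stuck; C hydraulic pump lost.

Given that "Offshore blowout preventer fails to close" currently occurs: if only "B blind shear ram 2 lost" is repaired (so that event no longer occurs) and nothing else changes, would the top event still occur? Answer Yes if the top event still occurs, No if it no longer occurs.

No

Counterfactual: set "B blind shear ram 2 lost" to not occurred.
Hydraulic supply lost [OR]: Main pipe ram is down=occurs, Forward control pod offline=occurs → at least one input occurs → occurs.
Backup path down [AND]: North blind shear ram fails=not, Hydraulic supply lost=occurs, C hydraulic pump lost=not → not all inputs occur → does not occur.
Shear sequence fails [AND]: Accumulator bank offline=occurs, Right pilot line stuck=occurs, Outboard annular preventer is down=not, Main umbilical stuck=not → not all inputs occur → does not occur.
Control pod fails [OR]: Right shuttle valve offline=occurs, Redundant solenoid is down=not, Shear sequence fails=not → at least one input occurs → occurs.
Annular stack unavailable [AND]: Control pod fails=occurs, B blind shear ram 2 lost=not → not all inputs occur → does not occur.
Ram stack fails [AND]: Annular stack unavailable=not, Standby pipe ram 2 trips=occurs → not all inputs occur → does not occur.
Hydraulic supply 2 fails [OR]: Backup path down=not, Ram stack fails=not → no input occurs → does not occur.
Offshore blowout preventer fails to close [AND]: Hydraulic supply 2 fails=not, North control pod 2 degraded=occurs → not all inputs occur → does not occur.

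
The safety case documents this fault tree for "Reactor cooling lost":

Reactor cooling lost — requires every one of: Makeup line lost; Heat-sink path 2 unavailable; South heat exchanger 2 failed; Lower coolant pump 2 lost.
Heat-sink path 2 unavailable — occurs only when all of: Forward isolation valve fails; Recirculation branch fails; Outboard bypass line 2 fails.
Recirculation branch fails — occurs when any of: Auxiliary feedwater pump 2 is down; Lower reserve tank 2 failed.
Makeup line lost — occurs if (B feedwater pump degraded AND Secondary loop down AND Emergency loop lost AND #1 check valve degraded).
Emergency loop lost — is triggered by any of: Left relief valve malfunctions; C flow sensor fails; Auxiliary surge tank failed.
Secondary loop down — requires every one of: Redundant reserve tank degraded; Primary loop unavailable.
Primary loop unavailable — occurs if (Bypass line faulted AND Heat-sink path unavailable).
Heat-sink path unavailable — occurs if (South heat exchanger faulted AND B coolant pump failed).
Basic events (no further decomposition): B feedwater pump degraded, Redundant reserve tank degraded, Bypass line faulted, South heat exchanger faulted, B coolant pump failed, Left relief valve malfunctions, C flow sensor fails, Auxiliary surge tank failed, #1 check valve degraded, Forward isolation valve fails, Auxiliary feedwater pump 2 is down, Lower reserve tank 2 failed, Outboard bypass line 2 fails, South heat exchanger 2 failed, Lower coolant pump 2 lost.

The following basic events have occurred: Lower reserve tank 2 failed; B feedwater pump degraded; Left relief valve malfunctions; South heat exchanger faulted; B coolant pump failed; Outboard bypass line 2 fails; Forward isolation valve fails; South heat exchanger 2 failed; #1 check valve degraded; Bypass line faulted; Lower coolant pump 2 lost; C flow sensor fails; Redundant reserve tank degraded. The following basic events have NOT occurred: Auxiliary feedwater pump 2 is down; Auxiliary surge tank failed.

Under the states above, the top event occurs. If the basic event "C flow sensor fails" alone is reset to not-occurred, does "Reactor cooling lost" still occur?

Counterfactual: set "C flow sensor fails" to not occurred.
Heat-sink path unavailable [AND]: South heat exchanger faulted=occurs, B coolant pump failed=occurs → all inputs occur → occurs.
Primary loop unavailable [AND]: Bypass line faulted=occurs, Heat-sink path unavailable=occurs → all inputs occur → occurs.
Secondary loop down [AND]: Redundant reserve tank degraded=occurs, Primary loop unavailable=occurs → all inputs occur → occurs.
Emergency loop lost [OR]: Left relief valve malfunctions=occurs, C flow sensor fails=not, Auxiliary surge tank failed=not → at least one input occurs → occurs.
Makeup line lost [AND]: B feedwater pump degraded=occurs, Secondary loop down=occurs, Emergency loop lost=occurs, #1 check valve degraded=occurs → all inputs occur → occurs.
Recirculation branch fails [OR]: Auxiliary feedwater pump 2 is down=not, Lower reserve tank 2 failed=occurs → at least one input occurs → occurs.
Heat-sink path 2 unavailable [AND]: Forward isolation valve fails=occurs, Recirculation branch fails=occurs, Outboard bypass line 2 fails=occurs → all inputs occur → occurs.
Reactor cooling lost [AND]: Makeup line lost=occurs, Heat-sink path 2 unavailable=occurs, South heat exchanger 2 failed=occurs, Lower coolant pump 2 lost=occurs → all inputs occur → occurs.

Yes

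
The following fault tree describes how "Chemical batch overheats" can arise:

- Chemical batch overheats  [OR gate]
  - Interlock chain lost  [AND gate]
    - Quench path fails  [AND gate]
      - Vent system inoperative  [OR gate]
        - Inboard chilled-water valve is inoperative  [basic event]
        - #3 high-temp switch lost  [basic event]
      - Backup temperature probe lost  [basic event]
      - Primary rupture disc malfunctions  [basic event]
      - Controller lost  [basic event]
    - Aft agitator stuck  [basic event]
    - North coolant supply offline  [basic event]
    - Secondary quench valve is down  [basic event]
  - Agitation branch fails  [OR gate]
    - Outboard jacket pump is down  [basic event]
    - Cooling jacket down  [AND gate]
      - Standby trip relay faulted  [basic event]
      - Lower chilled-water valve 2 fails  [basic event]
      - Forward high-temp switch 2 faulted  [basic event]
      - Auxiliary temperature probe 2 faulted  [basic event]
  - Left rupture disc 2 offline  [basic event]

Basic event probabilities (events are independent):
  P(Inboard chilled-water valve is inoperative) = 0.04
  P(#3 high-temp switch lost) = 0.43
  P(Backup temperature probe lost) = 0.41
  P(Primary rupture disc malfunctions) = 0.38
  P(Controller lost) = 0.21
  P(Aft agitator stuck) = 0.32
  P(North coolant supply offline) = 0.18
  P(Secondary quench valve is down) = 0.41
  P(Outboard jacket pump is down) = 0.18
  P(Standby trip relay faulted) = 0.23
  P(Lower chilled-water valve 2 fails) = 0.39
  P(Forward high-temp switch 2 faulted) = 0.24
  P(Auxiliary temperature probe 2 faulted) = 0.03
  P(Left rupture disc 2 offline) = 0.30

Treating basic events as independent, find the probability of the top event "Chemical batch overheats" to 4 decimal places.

0.4266

P(Vent system inoperative) [OR] = 1 − (1−0.04) × (1−0.43) = 0.452800
P(Quench path fails) [AND] = 0.452800 × 0.41 × 0.38 × 0.21 = 0.014815
P(Interlock chain lost) [AND] = 0.014815 × 0.32 × 0.18 × 0.41 = 0.000350
P(Cooling jacket down) [AND] = 0.23 × 0.39 × 0.24 × 0.03 = 0.000646
P(Agitation branch fails) [OR] = 1 − (1−0.18) × (1−0.000646) = 0.180530
P(Chemical batch overheats) [OR] = 1 − (1−0.000350) × (1−0.180530) × (1−0.30) = 0.426572
Rounded to 4 decimal places: P(Chemical batch overheats) ≈ 0.4266.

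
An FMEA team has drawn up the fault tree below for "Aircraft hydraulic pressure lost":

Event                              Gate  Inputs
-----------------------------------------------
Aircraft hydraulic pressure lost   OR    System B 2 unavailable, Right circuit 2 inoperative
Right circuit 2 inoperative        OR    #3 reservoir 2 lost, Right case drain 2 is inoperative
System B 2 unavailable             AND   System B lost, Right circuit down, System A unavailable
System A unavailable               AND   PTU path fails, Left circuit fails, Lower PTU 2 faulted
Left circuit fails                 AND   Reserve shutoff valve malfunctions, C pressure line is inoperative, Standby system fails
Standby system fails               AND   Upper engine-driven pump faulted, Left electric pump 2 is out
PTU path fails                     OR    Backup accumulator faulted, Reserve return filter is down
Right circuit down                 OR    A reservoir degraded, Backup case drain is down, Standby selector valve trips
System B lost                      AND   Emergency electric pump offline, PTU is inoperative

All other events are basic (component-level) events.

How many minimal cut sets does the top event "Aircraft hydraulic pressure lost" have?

8

System B lost [AND]: one cut set from each child combined → 1 × 1 = 1 cut set(s).
Right circuit down [OR]: union of children's cut sets → 3 cut set(s).
PTU path fails [OR]: union of children's cut sets → 2 cut set(s).
Standby system fails [AND]: one cut set from each child combined → 1 × 1 = 1 cut set(s).
Left circuit fails [AND]: one cut set from each child combined → 1 × 1 × 1 = 1 cut set(s).
System A unavailable [AND]: one cut set from each child combined → 2 × 1 × 1 = 2 cut set(s).
System B 2 unavailable [AND]: one cut set from each child combined → 1 × 3 × 2 = 6 cut set(s).
Right circuit 2 inoperative [OR]: union of children's cut sets → 2 cut set(s).
Aircraft hydraulic pressure lost [OR]: union of children's cut sets → 8 cut set(s).
Minimal cut sets: {A reservoir degraded, Backup accumulator faulted, C pressure line is inoperative, Emergency electric pump offline, Left electric pump 2 is out, Lower PTU 2 faulted, PTU is inoperative, Reserve shutoff valve malfunctions, Upper engine-driven pump faulted}; {A reservoir degraded, C pressure line is inoperative, Emergency electric pump offline, Left electric pump 2 is out, Lower PTU 2 faulted, PTU is inoperative, Reserve return filter is down, Reserve shutoff valve malfunctions, Upper engine-driven pump faulted}; {Backup accumulator faulted, Backup case drain is down, C pressure line is inoperative, Emergency electric pump offline, Left electric pump 2 is out, Lower PTU 2 faulted, PTU is inoperative, Reserve shutoff valve malfunctions, Upper engine-driven pump faulted}; {Backup case drain is down, C pressure line is inoperative, Emergency electric pump offline, Left electric pump 2 is out, Lower PTU 2 faulted, PTU is inoperative, Reserve return filter is down, Reserve shutoff valve malfunctions, Upper engine-driven pump faulted}; {Backup accumulator faulted, C pressure line is inoperative, Emergency electric pump offline, Left electric pump 2 is out, Lower PTU 2 faulted, PTU is inoperative, Reserve shutoff valve malfunctions, Standby selector valve trips, Upper engine-driven pump faulted}; {C pressure line is inoperative, Emergency electric pump offline, Left electric pump 2 is out, Lower PTU 2 faulted, PTU is inoperative, Reserve return filter is down, Reserve shutoff valve malfunctions, Standby selector valve trips, Upper engine-driven pump faulted}; {#3 reservoir 2 lost}; {Right case drain 2 is inoperative}.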